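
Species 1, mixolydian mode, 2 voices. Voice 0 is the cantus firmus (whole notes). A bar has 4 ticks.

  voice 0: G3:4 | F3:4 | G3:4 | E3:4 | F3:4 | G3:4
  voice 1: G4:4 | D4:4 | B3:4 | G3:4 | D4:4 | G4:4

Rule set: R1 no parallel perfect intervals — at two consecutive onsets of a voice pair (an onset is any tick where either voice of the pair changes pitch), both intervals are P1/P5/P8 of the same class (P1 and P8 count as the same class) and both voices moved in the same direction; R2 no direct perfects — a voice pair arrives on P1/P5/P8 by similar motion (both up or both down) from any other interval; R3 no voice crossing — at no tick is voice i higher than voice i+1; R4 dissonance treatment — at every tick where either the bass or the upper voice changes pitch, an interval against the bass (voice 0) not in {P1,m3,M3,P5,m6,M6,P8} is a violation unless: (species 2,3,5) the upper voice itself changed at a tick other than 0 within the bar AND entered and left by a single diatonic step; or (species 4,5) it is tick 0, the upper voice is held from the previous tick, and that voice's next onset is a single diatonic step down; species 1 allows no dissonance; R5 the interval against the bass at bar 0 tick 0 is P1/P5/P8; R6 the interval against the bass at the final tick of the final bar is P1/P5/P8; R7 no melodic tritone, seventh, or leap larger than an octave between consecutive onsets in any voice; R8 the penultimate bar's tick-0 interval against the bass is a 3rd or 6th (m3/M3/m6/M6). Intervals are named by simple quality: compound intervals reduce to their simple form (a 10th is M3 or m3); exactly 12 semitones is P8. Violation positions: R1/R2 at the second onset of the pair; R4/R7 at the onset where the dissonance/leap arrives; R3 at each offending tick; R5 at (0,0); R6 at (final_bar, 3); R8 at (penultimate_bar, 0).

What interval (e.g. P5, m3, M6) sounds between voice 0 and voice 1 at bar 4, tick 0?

M6

voice 0=F3 voice 1=D4 -> M6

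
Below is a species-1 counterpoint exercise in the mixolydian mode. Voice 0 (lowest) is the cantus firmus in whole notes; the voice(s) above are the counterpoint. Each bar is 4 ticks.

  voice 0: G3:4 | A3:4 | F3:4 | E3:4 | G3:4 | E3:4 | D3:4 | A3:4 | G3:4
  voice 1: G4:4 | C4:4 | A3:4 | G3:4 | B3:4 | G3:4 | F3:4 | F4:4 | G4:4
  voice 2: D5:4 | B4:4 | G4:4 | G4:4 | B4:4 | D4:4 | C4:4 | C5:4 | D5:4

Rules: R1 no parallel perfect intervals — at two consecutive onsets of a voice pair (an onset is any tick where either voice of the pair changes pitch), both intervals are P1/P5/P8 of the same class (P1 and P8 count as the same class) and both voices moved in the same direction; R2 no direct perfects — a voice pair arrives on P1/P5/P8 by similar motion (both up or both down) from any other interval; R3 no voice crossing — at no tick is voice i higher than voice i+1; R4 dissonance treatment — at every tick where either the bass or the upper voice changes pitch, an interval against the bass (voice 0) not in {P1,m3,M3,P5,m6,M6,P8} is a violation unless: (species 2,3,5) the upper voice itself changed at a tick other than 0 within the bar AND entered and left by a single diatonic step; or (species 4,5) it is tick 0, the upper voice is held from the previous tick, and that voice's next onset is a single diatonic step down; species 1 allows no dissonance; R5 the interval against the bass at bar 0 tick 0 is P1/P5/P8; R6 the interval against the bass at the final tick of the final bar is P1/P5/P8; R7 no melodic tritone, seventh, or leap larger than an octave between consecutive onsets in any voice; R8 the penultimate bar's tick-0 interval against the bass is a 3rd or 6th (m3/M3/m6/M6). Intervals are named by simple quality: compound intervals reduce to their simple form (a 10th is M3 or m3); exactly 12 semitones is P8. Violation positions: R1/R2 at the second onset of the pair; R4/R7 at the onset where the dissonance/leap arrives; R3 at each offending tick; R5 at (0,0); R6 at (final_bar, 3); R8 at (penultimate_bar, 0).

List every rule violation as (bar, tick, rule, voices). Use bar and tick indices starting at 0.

bar 0: v0=G3 v1=G4 v2=D5 downbeat P5
bar 1: v0=A3 v1=C4 v2=B4 downbeat M2
bar 2: v0=F3 v1=A3 v2=G4 downbeat M2
bar 3: v0=E3 v1=G3 v2=G4 downbeat m3
bar 4: v0=G3 v1=B3 v2=B4 downbeat M3
bar 5: v0=E3 v1=G3 v2=D4 downbeat m7
bar 6: v0=D3 v1=F3 v2=C4 downbeat m7
bar 7: v0=A3 v1=F4 v2=C5 downbeat m3
bar 8: v0=G3 v1=G4 v2=D5 downbeat P5
  -> R4 @ bar 1 tick 0 v(0, 2): A3/B4 M2 untreated
  -> R4 @ bar 2 tick 0 v(0, 2): F3/G4 M2 untreated
  -> R1 @ bar 4 tick 0 v(1, 2): G3/G4 P8 -> B3/B4 P8 similar
  -> R2 @ bar 5 tick 0 v(1, 2): B3/B4 P8 -> G3/D4 P5 similar
  -> R4 @ bar 5 tick 0 v(0, 2): E3/D4 m7 untreated
  -> R1 @ bar 6 tick 0 v(1, 2): G3/D4 P5 -> F3/C4 P5 similar
  -> R4 @ bar 6 tick 0 v(0, 2): D3/C4 m7 untreated
  -> R1 @ bar 7 tick 0 v(1, 2): F3/C4 P5 -> F4/C5 P5 similar
  -> R1 @ bar 8 tick 0 v(1, 2): F4/C5 P5 -> G4/D5 P5 similar

(1, 0, R4, (0, 2))
(2, 0, R4, (0, 2))
(4, 0, R1, (1, 2))
(5, 0, R2, (1, 2))
(5, 0, R4, (0, 2))
(6, 0, R1, (1, 2))
(6, 0, R4, (0, 2))
(7, 0, R1, (1, 2))
(8, 0, R1, (1, 2))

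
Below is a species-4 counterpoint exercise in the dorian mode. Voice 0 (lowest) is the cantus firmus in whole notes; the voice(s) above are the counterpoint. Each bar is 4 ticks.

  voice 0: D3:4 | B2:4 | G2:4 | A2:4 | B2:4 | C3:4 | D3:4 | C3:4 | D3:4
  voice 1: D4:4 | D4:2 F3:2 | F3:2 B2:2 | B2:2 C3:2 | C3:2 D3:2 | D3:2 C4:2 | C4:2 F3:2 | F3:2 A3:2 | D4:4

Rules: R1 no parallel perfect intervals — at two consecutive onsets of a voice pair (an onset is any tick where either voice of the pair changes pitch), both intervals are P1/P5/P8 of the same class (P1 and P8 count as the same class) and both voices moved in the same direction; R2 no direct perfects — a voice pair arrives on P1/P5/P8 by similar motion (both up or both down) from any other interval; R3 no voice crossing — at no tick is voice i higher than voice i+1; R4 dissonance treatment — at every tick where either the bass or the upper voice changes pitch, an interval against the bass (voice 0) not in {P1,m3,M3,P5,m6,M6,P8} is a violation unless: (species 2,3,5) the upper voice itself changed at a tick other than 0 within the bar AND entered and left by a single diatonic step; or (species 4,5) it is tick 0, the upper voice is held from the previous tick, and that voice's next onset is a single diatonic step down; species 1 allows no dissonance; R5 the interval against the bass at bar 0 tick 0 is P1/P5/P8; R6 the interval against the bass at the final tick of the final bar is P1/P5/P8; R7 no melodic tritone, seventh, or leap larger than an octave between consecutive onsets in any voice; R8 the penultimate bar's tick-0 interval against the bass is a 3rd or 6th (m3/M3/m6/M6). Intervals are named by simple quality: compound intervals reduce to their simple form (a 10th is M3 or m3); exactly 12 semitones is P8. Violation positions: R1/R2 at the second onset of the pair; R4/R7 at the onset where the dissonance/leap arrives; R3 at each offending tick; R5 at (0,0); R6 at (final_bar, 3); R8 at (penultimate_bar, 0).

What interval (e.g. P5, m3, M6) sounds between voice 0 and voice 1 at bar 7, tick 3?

voice 0=C3 voice 1=A3 -> M6

M6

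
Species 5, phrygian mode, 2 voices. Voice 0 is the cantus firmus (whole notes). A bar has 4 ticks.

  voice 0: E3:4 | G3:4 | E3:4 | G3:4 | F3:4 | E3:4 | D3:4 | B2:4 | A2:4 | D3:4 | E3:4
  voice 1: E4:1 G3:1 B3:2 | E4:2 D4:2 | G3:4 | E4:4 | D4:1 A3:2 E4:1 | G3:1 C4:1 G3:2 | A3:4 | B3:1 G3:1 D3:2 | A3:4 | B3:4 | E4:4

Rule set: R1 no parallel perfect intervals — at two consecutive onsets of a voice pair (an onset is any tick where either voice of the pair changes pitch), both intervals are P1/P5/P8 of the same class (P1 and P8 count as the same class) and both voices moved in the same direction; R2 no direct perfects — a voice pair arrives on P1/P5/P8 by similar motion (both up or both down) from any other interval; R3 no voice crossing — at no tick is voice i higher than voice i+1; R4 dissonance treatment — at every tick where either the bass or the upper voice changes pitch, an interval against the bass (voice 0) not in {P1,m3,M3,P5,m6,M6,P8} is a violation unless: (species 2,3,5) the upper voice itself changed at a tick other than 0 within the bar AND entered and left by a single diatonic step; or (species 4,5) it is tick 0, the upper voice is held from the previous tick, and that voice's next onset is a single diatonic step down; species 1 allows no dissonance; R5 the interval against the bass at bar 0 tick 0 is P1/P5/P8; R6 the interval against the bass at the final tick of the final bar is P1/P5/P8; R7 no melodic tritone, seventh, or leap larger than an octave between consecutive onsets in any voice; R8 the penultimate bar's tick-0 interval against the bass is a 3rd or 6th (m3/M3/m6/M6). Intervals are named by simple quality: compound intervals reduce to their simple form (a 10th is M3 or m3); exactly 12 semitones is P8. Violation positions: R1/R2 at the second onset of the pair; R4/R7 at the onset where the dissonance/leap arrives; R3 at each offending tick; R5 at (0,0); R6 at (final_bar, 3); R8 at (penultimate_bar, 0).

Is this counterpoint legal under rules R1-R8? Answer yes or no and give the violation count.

bar 0: v0=E3 v1=E4 (P8)
bar 1: v0=G3 v1=E4 (M6)
bar 2: v0=E3 v1=G3 (m3)
bar 3: v0=G3 v1=E4 (M6)
bar 4: v0=F3 v1=D4 (M6)
bar 5: v0=E3 v1=G3 (m3)
bar 6: v0=D3 v1=A3 (P5)
bar 7: v0=B2 v1=B3 (P8)
bar 8: v0=A2 v1=A3 (P8)
bar 9: v0=D3 v1=B3 (M6)
bar 10: v0=E3 v1=E4 (P8)
  R4 @ bar4.3: F3/E4 M7 untreated
  R2 @ bar10.0: D3/B3 M6 -> E3/E4 P8 similar

No (2 violations)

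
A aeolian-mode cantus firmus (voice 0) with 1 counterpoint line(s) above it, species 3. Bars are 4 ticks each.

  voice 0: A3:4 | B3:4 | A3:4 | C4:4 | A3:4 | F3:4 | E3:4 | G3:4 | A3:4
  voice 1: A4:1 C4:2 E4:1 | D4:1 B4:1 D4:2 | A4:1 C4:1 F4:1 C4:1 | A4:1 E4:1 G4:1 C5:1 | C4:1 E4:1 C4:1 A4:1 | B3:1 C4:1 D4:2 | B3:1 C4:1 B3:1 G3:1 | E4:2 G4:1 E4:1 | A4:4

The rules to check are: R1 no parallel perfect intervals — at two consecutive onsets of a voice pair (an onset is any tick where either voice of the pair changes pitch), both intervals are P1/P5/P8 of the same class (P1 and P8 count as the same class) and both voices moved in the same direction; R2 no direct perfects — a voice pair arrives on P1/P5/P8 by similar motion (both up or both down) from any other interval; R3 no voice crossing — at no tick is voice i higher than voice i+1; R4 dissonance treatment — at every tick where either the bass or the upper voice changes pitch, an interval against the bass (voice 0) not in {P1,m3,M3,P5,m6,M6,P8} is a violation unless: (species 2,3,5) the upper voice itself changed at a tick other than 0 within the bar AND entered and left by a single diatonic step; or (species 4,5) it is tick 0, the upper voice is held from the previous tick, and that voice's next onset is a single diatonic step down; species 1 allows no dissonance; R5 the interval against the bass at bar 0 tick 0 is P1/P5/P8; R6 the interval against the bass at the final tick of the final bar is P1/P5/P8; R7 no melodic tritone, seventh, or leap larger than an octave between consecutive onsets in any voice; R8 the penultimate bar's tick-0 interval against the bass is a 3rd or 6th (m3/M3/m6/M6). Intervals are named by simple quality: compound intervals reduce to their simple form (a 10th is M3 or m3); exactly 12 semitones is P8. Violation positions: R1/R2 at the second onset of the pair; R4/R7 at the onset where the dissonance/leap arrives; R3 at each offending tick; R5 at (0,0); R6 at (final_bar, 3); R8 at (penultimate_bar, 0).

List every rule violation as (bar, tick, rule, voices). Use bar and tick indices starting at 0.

(5, 0, R4, (0, 1))
(5, 0, R7, (1,))
(6, 0, R2, (0, 1))
(8, 0, R2, (0, 1))

bar 0: v0=A3 v1=A4 downbeat P8
bar 1: v0=B3 v1=D4 downbeat m3
bar 2: v0=A3 v1=A4 downbeat P8
bar 3: v0=C4 v1=A4 downbeat M6
bar 4: v0=A3 v1=C4 downbeat m3
bar 5: v0=F3 v1=B3 downbeat TT
bar 6: v0=E3 v1=B3 downbeat P5
bar 7: v0=G3 v1=E4 downbeat M6
bar 8: v0=A3 v1=A4 downbeat P8
  -> R4 @ bar 5 tick 0 v(0, 1): F3/B3 TT untreated
  -> R7 @ bar 5 tick 0 v(1,): A4->B3 leap 10st
  -> R2 @ bar 6 tick 0 v(0, 1): F3/D4 M6 -> E3/B3 P5 similar
  -> R2 @ bar 8 tick 0 v(0, 1): G3/E4 M6 -> A3/A4 P8 similar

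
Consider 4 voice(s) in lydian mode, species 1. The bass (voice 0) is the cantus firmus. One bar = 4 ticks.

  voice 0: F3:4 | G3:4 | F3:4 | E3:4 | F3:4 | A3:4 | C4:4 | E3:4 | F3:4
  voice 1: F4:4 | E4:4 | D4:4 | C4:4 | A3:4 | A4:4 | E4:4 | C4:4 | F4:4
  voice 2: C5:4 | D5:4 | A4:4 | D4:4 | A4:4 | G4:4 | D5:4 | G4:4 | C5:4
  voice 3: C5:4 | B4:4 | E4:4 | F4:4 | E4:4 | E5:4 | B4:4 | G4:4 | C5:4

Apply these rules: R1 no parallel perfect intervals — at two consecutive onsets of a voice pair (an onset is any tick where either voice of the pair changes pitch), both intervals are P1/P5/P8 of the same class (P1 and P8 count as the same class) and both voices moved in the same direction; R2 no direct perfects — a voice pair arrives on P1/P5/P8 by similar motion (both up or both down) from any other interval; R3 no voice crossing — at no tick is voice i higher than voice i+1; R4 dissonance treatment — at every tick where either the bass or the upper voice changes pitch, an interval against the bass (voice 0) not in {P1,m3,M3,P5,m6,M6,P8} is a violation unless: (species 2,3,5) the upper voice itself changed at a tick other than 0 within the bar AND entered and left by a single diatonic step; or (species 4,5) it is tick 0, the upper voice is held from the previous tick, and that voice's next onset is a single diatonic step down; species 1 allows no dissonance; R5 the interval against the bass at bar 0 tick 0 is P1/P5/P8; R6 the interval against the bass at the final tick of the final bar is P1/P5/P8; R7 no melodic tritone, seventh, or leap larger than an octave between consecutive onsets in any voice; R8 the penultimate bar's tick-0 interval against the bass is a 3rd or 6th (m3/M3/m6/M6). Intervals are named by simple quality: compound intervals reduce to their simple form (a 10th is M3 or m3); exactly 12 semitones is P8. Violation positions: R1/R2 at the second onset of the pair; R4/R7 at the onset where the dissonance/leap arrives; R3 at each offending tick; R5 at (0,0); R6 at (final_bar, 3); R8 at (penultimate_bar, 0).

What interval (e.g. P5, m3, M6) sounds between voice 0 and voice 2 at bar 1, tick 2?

voice 0=G3 voice 2=D5 -> P5

P5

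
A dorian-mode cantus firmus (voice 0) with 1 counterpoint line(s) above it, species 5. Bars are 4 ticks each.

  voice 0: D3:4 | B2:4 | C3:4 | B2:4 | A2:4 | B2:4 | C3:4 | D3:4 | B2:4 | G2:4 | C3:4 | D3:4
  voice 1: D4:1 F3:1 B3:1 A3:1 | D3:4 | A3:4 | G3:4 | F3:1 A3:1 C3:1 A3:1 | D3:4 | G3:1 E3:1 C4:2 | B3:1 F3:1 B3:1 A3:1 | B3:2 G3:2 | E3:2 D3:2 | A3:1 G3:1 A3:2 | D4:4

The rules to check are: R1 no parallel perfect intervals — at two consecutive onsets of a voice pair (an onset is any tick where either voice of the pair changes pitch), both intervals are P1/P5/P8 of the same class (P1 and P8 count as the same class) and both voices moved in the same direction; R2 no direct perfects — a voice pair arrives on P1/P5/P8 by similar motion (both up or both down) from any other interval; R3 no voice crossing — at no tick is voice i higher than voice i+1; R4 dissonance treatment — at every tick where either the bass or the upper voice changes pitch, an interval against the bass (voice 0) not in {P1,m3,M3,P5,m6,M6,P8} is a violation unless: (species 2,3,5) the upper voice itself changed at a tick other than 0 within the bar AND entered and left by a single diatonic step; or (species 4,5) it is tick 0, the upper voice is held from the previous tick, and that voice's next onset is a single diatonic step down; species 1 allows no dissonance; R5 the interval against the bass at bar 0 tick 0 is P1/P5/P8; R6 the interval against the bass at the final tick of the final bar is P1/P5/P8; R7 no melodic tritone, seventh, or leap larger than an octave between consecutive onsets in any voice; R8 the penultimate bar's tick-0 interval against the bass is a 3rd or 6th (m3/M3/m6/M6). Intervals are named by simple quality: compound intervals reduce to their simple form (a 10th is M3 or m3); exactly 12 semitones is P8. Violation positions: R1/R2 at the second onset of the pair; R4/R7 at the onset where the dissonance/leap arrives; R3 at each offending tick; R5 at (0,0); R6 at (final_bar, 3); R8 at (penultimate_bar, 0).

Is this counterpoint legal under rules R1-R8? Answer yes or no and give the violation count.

No (5 violations)

bar 0: v0=D3 v1=D4 (P8)
bar 1: v0=B2 v1=D3 (m3)
bar 2: v0=C3 v1=A3 (M6)
bar 3: v0=B2 v1=G3 (m6)
bar 4: v0=A2 v1=F3 (m6)
bar 5: v0=B2 v1=D3 (m3)
bar 6: v0=C3 v1=G3 (P5)
bar 7: v0=D3 v1=B3 (M6)
bar 8: v0=B2 v1=B3 (P8)
bar 9: v0=G2 v1=E3 (M6)
bar 10: v0=C3 v1=A3 (M6)
bar 11: v0=D3 v1=D4 (P8)
  R7 @ bar0.2: F3->B3 leap 6st
  R2 @ bar6.0: B2/D3 m3 -> C3/G3 P5 similar
  R7 @ bar7.1: B3->F3 leap 6st
  R7 @ bar7.2: F3->B3 leap 6st
  R2 @ bar11.0: C3/A3 M6 -> D3/D4 P8 similar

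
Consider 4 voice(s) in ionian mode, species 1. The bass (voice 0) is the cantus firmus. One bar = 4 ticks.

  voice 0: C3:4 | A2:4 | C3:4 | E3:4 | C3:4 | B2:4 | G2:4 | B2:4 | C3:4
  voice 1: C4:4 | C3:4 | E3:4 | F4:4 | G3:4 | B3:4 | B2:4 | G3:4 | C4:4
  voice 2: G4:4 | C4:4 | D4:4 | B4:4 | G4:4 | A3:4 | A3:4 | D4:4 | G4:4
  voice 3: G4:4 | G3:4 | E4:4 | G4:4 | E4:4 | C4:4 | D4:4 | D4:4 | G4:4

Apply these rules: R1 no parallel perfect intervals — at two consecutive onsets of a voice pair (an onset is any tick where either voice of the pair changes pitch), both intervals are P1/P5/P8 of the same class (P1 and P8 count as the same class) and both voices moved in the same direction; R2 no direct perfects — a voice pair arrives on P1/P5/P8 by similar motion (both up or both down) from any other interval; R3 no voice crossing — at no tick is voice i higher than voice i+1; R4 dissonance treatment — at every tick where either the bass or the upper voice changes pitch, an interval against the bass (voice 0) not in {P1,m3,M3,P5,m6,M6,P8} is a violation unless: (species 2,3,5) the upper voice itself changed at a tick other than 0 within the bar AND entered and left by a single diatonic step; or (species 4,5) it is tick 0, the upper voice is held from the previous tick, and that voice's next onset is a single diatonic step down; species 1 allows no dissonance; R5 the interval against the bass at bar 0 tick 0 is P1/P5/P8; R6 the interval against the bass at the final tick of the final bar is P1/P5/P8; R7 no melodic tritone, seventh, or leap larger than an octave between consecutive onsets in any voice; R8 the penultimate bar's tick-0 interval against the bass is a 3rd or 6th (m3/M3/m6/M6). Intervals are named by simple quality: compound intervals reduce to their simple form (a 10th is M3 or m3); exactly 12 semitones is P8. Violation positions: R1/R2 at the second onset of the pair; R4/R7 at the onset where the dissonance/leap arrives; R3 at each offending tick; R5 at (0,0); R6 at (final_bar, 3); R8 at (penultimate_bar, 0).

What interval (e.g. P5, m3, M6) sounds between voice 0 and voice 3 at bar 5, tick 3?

voice 0=B2 voice 3=C4 -> m2

m2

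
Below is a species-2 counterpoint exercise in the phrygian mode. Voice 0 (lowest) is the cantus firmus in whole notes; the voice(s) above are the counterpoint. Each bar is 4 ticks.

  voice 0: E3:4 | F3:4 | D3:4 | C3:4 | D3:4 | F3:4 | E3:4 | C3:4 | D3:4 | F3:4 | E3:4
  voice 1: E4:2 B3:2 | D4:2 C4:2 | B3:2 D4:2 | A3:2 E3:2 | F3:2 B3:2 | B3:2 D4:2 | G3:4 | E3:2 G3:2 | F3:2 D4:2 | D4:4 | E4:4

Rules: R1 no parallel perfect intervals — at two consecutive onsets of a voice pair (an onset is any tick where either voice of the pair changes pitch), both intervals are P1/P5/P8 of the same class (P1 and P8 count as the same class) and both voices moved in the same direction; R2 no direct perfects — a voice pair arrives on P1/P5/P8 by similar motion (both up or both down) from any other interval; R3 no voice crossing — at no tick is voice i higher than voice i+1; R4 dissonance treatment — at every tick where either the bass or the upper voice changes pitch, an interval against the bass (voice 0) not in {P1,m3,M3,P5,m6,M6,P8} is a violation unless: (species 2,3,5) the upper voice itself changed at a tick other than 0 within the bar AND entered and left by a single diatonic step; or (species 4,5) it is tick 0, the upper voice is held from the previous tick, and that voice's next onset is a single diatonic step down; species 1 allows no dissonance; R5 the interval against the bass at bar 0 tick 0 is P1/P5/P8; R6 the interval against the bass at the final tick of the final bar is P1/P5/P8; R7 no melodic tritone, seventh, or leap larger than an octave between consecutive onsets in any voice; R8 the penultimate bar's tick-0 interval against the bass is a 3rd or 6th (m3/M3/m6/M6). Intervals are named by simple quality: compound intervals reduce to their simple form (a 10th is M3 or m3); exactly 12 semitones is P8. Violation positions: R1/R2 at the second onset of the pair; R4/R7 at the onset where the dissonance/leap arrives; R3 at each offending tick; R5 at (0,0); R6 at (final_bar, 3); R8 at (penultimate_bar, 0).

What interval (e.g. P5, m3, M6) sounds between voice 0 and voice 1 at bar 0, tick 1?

voice 0=E3 voice 1=E4 -> P8

P8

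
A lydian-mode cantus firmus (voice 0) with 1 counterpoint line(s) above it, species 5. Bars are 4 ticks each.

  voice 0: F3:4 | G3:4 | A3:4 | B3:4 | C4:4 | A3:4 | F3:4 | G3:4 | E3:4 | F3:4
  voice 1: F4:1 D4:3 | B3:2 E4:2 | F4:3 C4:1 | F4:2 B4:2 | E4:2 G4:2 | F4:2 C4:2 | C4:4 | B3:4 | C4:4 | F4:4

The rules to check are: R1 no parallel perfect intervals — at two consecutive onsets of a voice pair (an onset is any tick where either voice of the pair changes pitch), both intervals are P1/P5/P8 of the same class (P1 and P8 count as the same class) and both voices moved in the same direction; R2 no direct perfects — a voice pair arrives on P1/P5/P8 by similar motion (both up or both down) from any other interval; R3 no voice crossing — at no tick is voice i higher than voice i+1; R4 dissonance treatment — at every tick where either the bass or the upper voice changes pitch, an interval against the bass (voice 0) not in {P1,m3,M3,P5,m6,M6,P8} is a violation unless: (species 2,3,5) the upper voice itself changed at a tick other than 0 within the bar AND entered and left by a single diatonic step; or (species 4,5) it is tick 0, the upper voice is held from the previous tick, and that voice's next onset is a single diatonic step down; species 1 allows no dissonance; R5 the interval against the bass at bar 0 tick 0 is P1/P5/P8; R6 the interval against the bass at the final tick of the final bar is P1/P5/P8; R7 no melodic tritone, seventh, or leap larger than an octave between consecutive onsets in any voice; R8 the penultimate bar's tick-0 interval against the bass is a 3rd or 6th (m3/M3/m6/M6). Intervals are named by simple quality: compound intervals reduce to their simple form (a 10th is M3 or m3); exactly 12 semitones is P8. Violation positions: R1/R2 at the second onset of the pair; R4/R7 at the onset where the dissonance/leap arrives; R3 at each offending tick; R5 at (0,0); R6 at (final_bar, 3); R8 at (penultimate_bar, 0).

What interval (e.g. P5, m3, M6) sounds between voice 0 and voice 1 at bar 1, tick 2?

voice 0=G3 voice 1=E4 -> M6

M6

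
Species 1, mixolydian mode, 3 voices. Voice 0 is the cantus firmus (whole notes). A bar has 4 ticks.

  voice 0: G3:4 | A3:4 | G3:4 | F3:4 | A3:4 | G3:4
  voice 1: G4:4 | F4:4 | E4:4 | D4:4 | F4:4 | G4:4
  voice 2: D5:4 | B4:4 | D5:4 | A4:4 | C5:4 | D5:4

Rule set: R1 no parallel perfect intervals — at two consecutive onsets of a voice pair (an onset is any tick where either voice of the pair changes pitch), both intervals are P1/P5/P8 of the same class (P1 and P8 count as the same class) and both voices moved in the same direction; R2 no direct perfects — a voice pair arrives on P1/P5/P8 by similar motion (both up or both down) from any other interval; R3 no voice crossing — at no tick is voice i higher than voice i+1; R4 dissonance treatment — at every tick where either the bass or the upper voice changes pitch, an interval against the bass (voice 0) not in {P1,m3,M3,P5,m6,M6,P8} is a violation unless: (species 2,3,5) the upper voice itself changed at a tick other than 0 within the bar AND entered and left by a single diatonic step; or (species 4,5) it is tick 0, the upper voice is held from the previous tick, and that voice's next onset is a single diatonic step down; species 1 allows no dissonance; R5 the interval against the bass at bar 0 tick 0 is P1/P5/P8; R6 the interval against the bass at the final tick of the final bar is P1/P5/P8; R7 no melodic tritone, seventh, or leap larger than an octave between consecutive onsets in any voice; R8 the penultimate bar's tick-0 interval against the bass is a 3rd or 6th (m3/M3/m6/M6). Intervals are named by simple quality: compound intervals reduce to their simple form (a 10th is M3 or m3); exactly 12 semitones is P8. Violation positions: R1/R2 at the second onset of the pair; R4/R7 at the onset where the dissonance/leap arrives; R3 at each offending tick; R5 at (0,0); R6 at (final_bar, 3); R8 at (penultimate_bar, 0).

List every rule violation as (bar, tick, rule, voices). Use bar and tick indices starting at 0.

bar 0: v0=G3 v1=G4 v2=D5 downbeat P5
bar 1: v0=A3 v1=F4 v2=B4 downbeat M2
bar 2: v0=G3 v1=E4 v2=D5 downbeat P5
bar 3: v0=F3 v1=D4 v2=A4 downbeat M3
bar 4: v0=A3 v1=F4 v2=C5 downbeat m3
bar 5: v0=G3 v1=G4 v2=D5 downbeat P5
  -> R4 @ bar 1 tick 0 v(0, 2): A3/B4 M2 untreated
  -> R2 @ bar 3 tick 0 v(1, 2): E4/D5 m7 -> D4/A4 P5 similar
  -> R1 @ bar 4 tick 0 v(1, 2): D4/A4 P5 -> F4/C5 P5 similar
  -> R1 @ bar 5 tick 0 v(1, 2): F4/C5 P5 -> G4/D5 P5 similar

(1, 0, R4, (0, 2))
(3, 0, R2, (1, 2))
(4, 0, R1, (1, 2))
(5, 0, R1, (1, 2))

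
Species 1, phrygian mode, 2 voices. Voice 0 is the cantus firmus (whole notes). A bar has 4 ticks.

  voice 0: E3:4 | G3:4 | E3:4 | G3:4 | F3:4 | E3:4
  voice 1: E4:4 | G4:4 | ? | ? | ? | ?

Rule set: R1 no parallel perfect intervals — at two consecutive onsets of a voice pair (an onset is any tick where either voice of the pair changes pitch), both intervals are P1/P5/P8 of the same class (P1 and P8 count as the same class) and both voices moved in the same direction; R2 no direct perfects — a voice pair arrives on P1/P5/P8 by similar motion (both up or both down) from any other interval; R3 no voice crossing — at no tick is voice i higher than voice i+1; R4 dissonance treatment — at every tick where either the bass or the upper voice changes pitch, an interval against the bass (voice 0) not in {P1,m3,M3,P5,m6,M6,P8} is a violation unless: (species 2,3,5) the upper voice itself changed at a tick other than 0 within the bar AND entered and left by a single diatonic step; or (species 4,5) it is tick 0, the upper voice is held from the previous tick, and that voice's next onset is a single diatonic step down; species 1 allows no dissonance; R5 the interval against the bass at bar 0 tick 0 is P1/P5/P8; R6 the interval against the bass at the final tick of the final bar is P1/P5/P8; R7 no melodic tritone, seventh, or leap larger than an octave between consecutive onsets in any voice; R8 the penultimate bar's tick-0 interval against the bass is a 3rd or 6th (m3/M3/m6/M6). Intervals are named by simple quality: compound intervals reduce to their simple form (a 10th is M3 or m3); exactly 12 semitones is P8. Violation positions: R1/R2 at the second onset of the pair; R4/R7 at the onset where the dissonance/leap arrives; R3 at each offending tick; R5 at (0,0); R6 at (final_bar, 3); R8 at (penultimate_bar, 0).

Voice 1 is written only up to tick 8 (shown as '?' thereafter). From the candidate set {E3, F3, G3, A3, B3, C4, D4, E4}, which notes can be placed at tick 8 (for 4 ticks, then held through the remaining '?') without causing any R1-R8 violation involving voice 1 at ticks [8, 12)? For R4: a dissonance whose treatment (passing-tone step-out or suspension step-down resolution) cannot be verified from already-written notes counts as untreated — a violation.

{C4, G3}

E3: violates R1,R7
F3: violates R4,R7
G3: legal
A3: violates R4,R7
B3: violates R2
C4: legal
D4: violates R4
E4: violates R1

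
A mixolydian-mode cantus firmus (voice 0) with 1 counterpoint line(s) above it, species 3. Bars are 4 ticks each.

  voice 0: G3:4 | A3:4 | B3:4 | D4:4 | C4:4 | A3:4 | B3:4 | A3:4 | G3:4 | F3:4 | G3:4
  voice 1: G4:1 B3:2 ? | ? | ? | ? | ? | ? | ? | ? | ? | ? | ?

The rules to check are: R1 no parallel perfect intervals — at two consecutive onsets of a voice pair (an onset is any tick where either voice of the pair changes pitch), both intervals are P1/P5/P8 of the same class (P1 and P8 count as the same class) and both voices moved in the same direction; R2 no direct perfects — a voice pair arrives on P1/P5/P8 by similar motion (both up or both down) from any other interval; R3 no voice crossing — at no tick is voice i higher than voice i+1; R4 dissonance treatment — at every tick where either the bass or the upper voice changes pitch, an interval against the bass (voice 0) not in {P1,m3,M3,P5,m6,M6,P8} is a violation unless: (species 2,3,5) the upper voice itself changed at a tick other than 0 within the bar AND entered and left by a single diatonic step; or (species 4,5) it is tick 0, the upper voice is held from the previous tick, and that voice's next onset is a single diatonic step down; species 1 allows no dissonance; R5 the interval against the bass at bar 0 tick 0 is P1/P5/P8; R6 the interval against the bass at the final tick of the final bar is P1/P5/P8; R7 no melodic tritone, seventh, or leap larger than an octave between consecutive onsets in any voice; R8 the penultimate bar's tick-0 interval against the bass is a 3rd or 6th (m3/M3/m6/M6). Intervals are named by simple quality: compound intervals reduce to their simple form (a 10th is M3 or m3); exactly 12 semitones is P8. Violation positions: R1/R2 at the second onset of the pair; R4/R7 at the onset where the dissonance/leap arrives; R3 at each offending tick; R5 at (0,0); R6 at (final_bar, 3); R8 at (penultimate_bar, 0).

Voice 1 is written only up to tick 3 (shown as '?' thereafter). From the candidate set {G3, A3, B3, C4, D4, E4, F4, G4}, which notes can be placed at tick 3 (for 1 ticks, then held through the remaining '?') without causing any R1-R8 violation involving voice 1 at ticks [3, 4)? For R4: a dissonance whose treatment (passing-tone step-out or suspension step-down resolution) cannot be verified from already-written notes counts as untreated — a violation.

{B3, D4, E4, G3, G4}

G3: legal
A3: violates R4
B3: legal
C4: violates R4
D4: legal
E4: legal
F4: violates R4,R7
G4: legal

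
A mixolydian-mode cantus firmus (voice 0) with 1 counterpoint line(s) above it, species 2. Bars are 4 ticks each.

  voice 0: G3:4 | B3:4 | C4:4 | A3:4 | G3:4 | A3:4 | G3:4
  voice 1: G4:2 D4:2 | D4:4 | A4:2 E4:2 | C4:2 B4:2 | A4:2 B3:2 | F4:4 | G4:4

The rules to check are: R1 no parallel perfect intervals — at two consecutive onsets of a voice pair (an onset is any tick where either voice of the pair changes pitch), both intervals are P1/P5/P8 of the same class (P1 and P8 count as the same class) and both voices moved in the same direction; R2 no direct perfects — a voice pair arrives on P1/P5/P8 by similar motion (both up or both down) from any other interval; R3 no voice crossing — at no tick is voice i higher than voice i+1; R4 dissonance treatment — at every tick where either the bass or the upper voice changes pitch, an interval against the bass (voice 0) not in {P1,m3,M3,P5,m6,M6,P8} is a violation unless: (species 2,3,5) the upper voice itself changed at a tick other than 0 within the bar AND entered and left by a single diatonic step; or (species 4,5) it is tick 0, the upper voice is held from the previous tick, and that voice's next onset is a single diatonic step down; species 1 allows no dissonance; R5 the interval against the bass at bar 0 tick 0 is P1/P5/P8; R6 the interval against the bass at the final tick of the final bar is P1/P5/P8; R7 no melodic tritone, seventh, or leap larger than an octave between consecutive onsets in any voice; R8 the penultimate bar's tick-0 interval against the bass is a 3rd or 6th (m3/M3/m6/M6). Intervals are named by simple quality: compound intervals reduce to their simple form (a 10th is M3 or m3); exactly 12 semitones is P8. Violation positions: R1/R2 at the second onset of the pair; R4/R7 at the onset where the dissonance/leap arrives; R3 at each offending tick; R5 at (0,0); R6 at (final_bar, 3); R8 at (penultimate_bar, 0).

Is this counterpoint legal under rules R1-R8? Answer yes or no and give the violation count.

bar 0: v0=G3 v1=G4 (P8)
bar 1: v0=B3 v1=D4 (m3)
bar 2: v0=C4 v1=A4 (M6)
bar 3: v0=A3 v1=C4 (m3)
bar 4: v0=G3 v1=A4 (M2)
bar 5: v0=A3 v1=F4 (m6)
bar 6: v0=G3 v1=G4 (P8)
  R4 @ bar3.2: A3/B4 M2 untreated
  R7 @ bar3.2: C4->B4 leap 11st
  R4 @ bar4.0: G3/A4 M2 untreated
  R7 @ bar4.2: A4->B3 leap 10st
  R7 @ bar5.0: B3->F4 leap 6st

No (5 violations)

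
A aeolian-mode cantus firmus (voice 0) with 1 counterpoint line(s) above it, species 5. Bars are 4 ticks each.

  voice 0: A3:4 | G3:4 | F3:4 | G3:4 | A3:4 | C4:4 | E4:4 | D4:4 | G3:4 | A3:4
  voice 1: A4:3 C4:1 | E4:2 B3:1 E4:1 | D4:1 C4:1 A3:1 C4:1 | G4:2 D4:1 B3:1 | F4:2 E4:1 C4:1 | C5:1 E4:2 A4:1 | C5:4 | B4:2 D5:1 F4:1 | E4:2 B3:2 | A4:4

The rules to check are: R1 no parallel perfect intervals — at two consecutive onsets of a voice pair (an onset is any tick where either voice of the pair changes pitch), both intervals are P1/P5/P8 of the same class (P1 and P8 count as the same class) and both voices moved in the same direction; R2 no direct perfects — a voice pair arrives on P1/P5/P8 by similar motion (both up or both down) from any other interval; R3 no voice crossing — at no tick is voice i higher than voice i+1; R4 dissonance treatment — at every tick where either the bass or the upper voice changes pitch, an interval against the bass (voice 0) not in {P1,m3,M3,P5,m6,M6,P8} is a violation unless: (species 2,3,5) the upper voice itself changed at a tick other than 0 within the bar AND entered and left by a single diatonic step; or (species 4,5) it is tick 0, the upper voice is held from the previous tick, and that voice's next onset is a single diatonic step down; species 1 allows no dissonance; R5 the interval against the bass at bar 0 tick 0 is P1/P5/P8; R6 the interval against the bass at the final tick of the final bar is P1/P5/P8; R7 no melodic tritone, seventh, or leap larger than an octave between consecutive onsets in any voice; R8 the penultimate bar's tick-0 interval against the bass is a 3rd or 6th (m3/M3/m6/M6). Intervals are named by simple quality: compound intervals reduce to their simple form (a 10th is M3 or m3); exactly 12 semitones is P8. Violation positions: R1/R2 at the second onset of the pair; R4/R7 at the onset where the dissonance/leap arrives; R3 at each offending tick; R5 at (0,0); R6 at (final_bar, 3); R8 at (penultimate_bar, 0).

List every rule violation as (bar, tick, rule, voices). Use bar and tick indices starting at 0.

(3, 0, R2, (0, 1))
(4, 0, R7, (1,))
(5, 0, R2, (0, 1))
(9, 0, R2, (0, 1))
(9, 0, R7, (1,))

bar 0: v0=A3 v1=A4 downbeat P8
bar 1: v0=G3 v1=E4 downbeat M6
bar 2: v0=F3 v1=D4 downbeat M6
bar 3: v0=G3 v1=G4 downbeat P8
bar 4: v0=A3 v1=F4 downbeat m6
bar 5: v0=C4 v1=C5 downbeat P8
bar 6: v0=E4 v1=C5 downbeat m6
bar 7: v0=D4 v1=B4 downbeat M6
bar 8: v0=G3 v1=E4 downbeat M6
bar 9: v0=A3 v1=A4 downbeat P8
  -> R2 @ bar 3 tick 0 v(0, 1): F3/C4 P5 -> G3/G4 P8 similar
  -> R7 @ bar 4 tick 0 v(1,): B3->F4 leap 6st
  -> R2 @ bar 5 tick 0 v(0, 1): A3/C4 m3 -> C4/C5 P8 similar
  -> R2 @ bar 9 tick 0 v(0, 1): G3/B3 M3 -> A3/A4 P8 similar
  -> R7 @ bar 9 tick 0 v(1,): B3->A4 leap 10st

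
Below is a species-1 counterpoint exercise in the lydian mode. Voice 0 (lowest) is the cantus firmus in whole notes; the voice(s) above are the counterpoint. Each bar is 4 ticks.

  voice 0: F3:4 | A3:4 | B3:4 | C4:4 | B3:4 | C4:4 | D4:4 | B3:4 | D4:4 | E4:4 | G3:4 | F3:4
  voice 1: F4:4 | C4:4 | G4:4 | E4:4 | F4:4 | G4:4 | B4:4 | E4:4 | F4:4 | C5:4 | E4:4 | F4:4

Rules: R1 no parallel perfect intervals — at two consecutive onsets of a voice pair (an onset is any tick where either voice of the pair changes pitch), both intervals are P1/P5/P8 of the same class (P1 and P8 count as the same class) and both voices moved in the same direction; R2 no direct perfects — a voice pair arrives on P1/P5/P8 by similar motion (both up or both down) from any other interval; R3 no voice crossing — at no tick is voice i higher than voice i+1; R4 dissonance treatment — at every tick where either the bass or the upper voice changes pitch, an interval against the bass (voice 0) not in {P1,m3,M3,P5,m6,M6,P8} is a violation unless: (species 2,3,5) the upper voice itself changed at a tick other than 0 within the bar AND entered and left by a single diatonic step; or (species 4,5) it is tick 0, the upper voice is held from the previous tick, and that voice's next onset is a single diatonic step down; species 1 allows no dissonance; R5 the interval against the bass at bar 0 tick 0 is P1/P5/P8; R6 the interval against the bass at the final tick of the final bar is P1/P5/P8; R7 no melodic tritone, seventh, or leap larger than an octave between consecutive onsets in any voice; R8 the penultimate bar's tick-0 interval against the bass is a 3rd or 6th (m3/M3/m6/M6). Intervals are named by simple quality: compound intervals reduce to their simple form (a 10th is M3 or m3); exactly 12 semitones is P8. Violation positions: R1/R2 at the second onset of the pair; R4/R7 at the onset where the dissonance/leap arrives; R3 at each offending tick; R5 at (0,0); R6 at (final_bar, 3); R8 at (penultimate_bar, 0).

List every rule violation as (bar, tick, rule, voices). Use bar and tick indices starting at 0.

(4, 0, R4, (0, 1))
(5, 0, R2, (0, 1))
(7, 0, R4, (0, 1))

bar 0: v0=F3 v1=F4 downbeat P8
bar 1: v0=A3 v1=C4 downbeat m3
bar 2: v0=B3 v1=G4 downbeat m6
bar 3: v0=C4 v1=E4 downbeat M3
bar 4: v0=B3 v1=F4 downbeat TT
bar 5: v0=C4 v1=G4 downbeat P5
bar 6: v0=D4 v1=B4 downbeat M6
bar 7: v0=B3 v1=E4 downbeat P4
bar 8: v0=D4 v1=F4 downbeat m3
bar 9: v0=E4 v1=C5 downbeat m6
bar 10: v0=G3 v1=E4 downbeat M6
bar 11: v0=F3 v1=F4 downbeat P8
  -> R4 @ bar 4 tick 0 v(0, 1): B3/F4 TT untreated
  -> R2 @ bar 5 tick 0 v(0, 1): B3/F4 TT -> C4/G4 P5 similar
  -> R4 @ bar 7 tick 0 v(0, 1): B3/E4 P4 untreated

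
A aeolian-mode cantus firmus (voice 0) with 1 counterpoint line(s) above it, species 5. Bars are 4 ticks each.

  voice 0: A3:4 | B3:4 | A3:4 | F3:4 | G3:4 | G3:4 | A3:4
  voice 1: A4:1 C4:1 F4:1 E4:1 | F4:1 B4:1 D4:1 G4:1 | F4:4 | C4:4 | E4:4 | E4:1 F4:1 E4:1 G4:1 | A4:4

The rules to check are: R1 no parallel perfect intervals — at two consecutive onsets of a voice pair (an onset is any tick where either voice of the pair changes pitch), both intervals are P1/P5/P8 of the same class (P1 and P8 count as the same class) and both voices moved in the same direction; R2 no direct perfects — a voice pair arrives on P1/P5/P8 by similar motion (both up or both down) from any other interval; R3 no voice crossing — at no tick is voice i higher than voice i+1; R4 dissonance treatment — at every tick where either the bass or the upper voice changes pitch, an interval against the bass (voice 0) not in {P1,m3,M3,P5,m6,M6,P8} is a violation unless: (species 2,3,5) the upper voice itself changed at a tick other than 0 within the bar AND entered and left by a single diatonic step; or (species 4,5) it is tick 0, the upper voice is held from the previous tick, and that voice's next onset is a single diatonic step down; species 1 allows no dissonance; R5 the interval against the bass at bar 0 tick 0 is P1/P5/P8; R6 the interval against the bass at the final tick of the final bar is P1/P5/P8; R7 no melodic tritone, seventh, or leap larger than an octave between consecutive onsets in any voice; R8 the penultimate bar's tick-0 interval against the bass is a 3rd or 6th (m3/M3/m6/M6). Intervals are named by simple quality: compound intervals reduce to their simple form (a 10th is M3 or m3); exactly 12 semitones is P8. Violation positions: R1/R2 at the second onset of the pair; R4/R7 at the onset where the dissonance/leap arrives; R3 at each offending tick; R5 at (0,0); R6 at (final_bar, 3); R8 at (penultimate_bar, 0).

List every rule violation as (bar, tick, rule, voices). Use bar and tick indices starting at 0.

bar 0: v0=A3 v1=A4 downbeat P8
bar 1: v0=B3 v1=F4 downbeat TT
bar 2: v0=A3 v1=F4 downbeat m6
bar 3: v0=F3 v1=C4 downbeat P5
bar 4: v0=G3 v1=E4 downbeat M6
bar 5: v0=G3 v1=E4 downbeat M6
bar 6: v0=A3 v1=A4 downbeat P8
  -> R4 @ bar 1 tick 0 v(0, 1): B3/F4 TT untreated
  -> R7 @ bar 1 tick 1 v(1,): F4->B4 leap 6st
  -> R2 @ bar 3 tick 0 v(0, 1): A3/F4 m6 -> F3/C4 P5 similar
  -> R1 @ bar 6 tick 0 v(0, 1): G3/G4 P8 -> A3/A4 P8 similar

(1, 0, R4, (0, 1))
(1, 1, R7, (1,))
(3, 0, R2, (0, 1))
(6, 0, R1, (0, 1))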